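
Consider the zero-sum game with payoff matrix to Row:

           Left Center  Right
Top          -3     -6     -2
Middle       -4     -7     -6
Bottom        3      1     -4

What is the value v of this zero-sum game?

-26/9

Row minima: Top → -6, Middle → -7, Bottom → -4; maximin = -4.
Column maxima: Left → 3, Center → 1, Right → -2; minimax = -2.
-4 ≠ -2, so there is no saddle point; optimal play is mixed.
Middle is strictly dominated by Top, so Row never plays it.
Left is strictly dominated by Center (it gives Row strictly more in every row), so Column never plays it.
On the remaining 2×2 (Top, Bottom vs Center, Right):
Let Row play Top with probability p. Expected payoff against Center: (-6)p + 1(1−p) = −7p + 1; against Right: (-2)p + (-4)(1−p) = 2p − 4.
Setting these equal: −7p + 1 = 2p − 4 ⇒ −9p = -5 ⇒ p = 5/9, and the value is (-7)·(5/9) + 1 = -26/9.
For Column: with q = P(Center), equating Top's and Bottom's payoffs gives −4q − 2 = 5q − 4 ⇒ q = 2/9.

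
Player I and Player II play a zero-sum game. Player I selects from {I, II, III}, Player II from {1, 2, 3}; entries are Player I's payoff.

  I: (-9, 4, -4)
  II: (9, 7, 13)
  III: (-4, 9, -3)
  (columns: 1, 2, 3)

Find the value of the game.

Row minima: I → -9, II → 7, III → -4; maximin = 7.
Column maxima: 1 → 9, 2 → 9, 3 → 13; minimax = 9.
7 ≠ 9, so there is no saddle point; optimal play is mixed.
I is strictly dominated by II, so Player I never plays it.
3 is strictly dominated by 1 (it gives Player I strictly more in every row), so Player II never plays it.
On the remaining 2×2 (II, III vs 1, 2):
Let Player I play II with probability p. Expected payoff against 1: 9p + (-4)(1−p) = 13p − 4; against 2: 7p + 9(1−p) = −2p + 9.
Setting these equal: 13p − 4 = −2p + 9 ⇒ 15p = 13 ⇒ p = 13/15, and the value is (13)·(13/15) − 4 = 109/15.
For Player II: with q = P(1), equating II's and III's payoffs gives 2q + 7 = −13q + 9 ⇒ q = 2/15.

109/15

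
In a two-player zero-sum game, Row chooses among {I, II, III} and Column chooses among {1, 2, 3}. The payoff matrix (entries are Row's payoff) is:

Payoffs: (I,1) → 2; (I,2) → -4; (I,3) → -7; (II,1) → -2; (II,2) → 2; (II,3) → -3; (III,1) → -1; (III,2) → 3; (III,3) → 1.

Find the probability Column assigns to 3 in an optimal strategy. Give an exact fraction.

Row minima: I → -7, II → -3, III → -1; maximin = -1.
Column maxima: 1 → 2, 2 → 3, 3 → 1; minimax = 1.
-1 ≠ 1, so there is no saddle point; optimal play is mixed.
II is strictly dominated by III, so Row never plays it.
2 is strictly dominated by 3 (it gives Row strictly more in every row), so Column never plays it.
On the remaining 2×2 (I, III vs 1, 3):
Let Row play I with probability p. Expected payoff against 1: 2p + (-1)(1−p) = 3p − 1; against 3: (-7)p + 1(1−p) = −8p + 1.
Setting these equal: 3p − 1 = −8p + 1 ⇒ 11p = 2 ⇒ p = 2/11, and the value is (3)·(2/11) − 1 = -5/11.
For Column: with q = P(1), equating I's and III's payoffs gives 9q − 7 = −2q + 1 ⇒ q = 8/11.

3/11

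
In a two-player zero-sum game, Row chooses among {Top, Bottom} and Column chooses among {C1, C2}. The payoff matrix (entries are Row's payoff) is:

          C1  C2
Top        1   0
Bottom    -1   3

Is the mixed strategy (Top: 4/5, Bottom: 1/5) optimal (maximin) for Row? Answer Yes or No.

Yes

Against C1 this mix gives (4/5)·1 + (1/5)·(-1) = 3/5.
Against C2 this mix gives (4/5)·0 + (1/5)·3 = 3/5.
All of Column's active replies (C1, C2) yield 3/5, and no column does worse for Row. The mix makes Column indifferent and guarantees 3/5, so it is optimal.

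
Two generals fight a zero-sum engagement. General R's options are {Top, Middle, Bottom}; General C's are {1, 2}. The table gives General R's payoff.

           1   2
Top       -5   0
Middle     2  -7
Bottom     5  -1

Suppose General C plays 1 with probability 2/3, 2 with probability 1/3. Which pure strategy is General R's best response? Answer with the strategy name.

Expected payoff of Top: (2/3)·(-5) + (1/3)·0 = -10/3.
Expected payoff of Middle: (2/3)·2 + (1/3)·(-7) = -1.
Expected payoff of Bottom: (2/3)·5 + (1/3)·(-1) = 3.
The largest is 3, so General R's best response is Bottom.

Bottom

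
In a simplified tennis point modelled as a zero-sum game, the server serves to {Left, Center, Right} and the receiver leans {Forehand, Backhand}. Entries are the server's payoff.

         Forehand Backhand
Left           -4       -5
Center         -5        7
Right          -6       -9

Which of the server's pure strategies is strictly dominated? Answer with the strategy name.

Left gives a strictly higher payoff than Right against every column: -4 > -6, -5 > -9.
So Right is strictly dominated and the server never plays it.

Right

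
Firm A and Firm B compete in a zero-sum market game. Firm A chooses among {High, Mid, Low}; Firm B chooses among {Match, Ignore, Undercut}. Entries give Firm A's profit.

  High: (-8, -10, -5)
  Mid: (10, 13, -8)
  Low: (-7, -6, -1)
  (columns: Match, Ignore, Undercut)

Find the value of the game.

Row minima: High → -10, Mid → -8, Low → -7; maximin = -7.
Column maxima: Match → 10, Ignore → 13, Undercut → -1; minimax = -1.
-7 ≠ -1, so there is no saddle point; optimal play is mixed.
High is strictly dominated by Low, so Firm A never plays it.
With High eliminated, Ignore is strictly dominated by Match (it gives Firm A strictly more in every remaining row), so Firm B never plays it.
On the remaining 2×2 (Mid, Low vs Match, Undercut):
Let Firm A play Mid with probability p. Expected payoff against Match: 10p + (-7)(1−p) = 17p − 7; against Undercut: (-8)p + (-1)(1−p) = −7p − 1.
Setting these equal: 17p − 7 = −7p − 1 ⇒ 24p = 6 ⇒ p = 1/4, and the value is (17)·(1/4) − 7 = -11/4.
For Firm B: with q = P(Match), equating Mid's and Low's payoffs gives 18q − 8 = −6q − 1 ⇒ q = 7/24.

-11/4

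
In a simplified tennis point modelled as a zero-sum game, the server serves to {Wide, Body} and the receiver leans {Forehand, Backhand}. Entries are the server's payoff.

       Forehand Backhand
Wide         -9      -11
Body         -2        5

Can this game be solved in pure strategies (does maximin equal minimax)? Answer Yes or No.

Yes

Row minima: Wide → -11, Body → -2; maximin = -2.
Column maxima: Forehand → -2, Backhand → 5; minimax = -2.
maximin = minimax = -2, so a saddle point exists.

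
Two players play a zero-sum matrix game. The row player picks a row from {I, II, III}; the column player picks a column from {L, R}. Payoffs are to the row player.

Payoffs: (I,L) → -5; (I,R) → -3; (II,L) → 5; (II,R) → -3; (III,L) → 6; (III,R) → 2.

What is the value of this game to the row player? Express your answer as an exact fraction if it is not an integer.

Row minima: I → -5, II → -3, III → 2; maximin = 2.
Column maxima: L → 6, R → 2; minimax = 2.
Since maximin = minimax = 2, there is a saddle point and the value is 2.

2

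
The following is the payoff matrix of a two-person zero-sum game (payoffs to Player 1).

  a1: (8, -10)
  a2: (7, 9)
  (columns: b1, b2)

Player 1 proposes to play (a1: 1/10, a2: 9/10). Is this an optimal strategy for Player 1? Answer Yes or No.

Against b1 this mix gives (1/10)·8 + (9/10)·7 = 71/10.
Against b2 this mix gives (1/10)·(-10) + (9/10)·9 = 71/10.
All of Player 2's active replies (b1, b2) yield 71/10, and no column does worse for Player 1. The mix makes Player 2 indifferent and guarantees 71/10, so it is optimal.

Yes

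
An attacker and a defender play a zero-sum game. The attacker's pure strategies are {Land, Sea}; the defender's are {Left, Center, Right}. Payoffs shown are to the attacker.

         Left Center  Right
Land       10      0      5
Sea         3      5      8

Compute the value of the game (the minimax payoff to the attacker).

Row minima: Land → 0, Sea → 3; maximin = 3.
Column maxima: Left → 10, Center → 5, Right → 8; minimax = 5.
3 ≠ 5, so there is no saddle point; optimal play is mixed.
Right is strictly dominated by Center (it gives the attacker strictly more in every row), so the defender never plays it.
On the remaining 2×2 (Land, Sea vs Left, Center):
Let the attacker play Land with probability p. Expected payoff against Left: 10p + 3(1−p) = 7p + 3; against Center: 0p + 5(1−p) = −5p + 5.
Setting these equal: 7p + 3 = −5p + 5 ⇒ 12p = 2 ⇒ p = 1/6, and the value is (7)·(1/6) + 3 = 25/6.
For the defender: with q = P(Left), equating Land's and Sea's payoffs gives 10q = −2q + 5 ⇒ q = 5/12.

25/6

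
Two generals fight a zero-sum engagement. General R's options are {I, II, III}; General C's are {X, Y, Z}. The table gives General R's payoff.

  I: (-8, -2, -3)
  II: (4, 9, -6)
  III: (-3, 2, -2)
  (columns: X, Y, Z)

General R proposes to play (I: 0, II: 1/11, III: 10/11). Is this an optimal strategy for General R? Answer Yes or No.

Against X this mix gives (1/11)·4 + (10/11)·(-3) = -26/11.
Against Y this mix gives (1/11)·9 + (10/11)·2 = 29/11.
Against Z this mix gives (1/11)·(-6) + (10/11)·(-2) = -26/11.
All of General C's active replies (X, Z) yield -26/11, and no column does worse for General R. The mix makes General C indifferent and guarantees -26/11, so it is optimal.

Yes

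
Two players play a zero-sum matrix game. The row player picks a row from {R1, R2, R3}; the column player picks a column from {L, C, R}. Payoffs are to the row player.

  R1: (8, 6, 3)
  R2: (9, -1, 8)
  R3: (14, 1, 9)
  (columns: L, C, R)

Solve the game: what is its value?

Row minima: R1 → 3, R2 → -1, R3 → 1; maximin = 3.
Column maxima: L → 14, C → 6, R → 9; minimax = 6.
3 ≠ 6, so there is no saddle point; optimal play is mixed.
R2 is strictly dominated by R3, so the row player never plays it.
L is strictly dominated by C (it gives the row player strictly more in every row), so the column player never plays it.
On the remaining 2×2 (R1, R3 vs C, R):
Let the row player play R1 with probability p. Expected payoff against C: 6p + 1(1−p) = 5p + 1; against R: 3p + 9(1−p) = −6p + 9.
Setting these equal: 5p + 1 = −6p + 9 ⇒ 11p = 8 ⇒ p = 8/11, and the value is (5)·(8/11) + 1 = 51/11.
For the column player: with q = P(C), equating R1's and R3's payoffs gives 3q + 3 = −8q + 9 ⇒ q = 6/11.

51/11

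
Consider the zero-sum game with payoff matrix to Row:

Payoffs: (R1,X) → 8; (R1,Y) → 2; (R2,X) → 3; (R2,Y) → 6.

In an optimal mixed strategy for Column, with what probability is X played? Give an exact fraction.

4/9

Row minima: R1 → 2, R2 → 3; maximin = 3.
Column maxima: X → 8, Y → 6; minimax = 6.
3 ≠ 6, so there is no saddle point; optimal play is mixed.
Let Row play R1 with probability p. Expected payoff against X: 8p + 3(1−p) = 5p + 3; against Y: 2p + 6(1−p) = −4p + 6.
Setting these equal: 5p + 3 = −4p + 6 ⇒ 9p = 3 ⇒ p = 1/3, and the value is (5)·(1/3) + 3 = 14/3.
For Column: with q = P(X), equating R1's and R2's payoffs gives 6q + 2 = −3q + 6 ⇒ q = 4/9.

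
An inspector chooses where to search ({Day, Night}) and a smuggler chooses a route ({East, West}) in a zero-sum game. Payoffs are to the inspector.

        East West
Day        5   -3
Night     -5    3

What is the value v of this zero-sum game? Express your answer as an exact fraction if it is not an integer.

0

Row minima: Day → -3, Night → -5; maximin = -3.
Column maxima: East → 5, West → 3; minimax = 3.
-3 ≠ 3, so there is no saddle point; optimal play is mixed.
Let the inspector play Day with probability p. Expected payoff against East: 5p + (-5)(1−p) = 10p − 5; against West: (-3)p + 3(1−p) = −6p + 3.
Setting these equal: 10p − 5 = −6p + 3 ⇒ 16p = 8 ⇒ p = 1/2, and the value is (10)·(1/2) − 5 = 0.
For the smuggler: with q = P(East), equating Day's and Night's payoffs gives 8q − 3 = −8q + 3 ⇒ q = 3/8.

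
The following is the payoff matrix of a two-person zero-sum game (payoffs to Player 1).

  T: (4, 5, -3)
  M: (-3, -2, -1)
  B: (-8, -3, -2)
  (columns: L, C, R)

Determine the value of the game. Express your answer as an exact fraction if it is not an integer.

Row minima: T → -3, M → -3, B → -8; maximin = -3.
Column maxima: L → 4, C → 5, R → -1; minimax = -1.
-3 ≠ -1, so there is no saddle point; optimal play is mixed.
B is strictly dominated by M, so Player 1 never plays it.
C is strictly dominated by L (it gives Player 1 strictly more in every row), so Player 2 never plays it.
On the remaining 2×2 (T, M vs L, R):
Let Player 1 play T with probability p. Expected payoff against L: 4p + (-3)(1−p) = 7p − 3; against R: (-3)p + (-1)(1−p) = −2p − 1.
Setting these equal: 7p − 3 = −2p − 1 ⇒ 9p = 2 ⇒ p = 2/9, and the value is (7)·(2/9) − 3 = -13/9.
For Player 2: with q = P(L), equating T's and M's payoffs gives 7q − 3 = −2q − 1 ⇒ q = 2/9.

-13/9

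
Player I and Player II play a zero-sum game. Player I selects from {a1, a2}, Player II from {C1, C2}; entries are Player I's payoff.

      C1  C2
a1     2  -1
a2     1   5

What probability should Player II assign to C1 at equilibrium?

Row minima: a1 → -1, a2 → 1; maximin = 1.
Column maxima: C1 → 2, C2 → 5; minimax = 2.
1 ≠ 2, so there is no saddle point; optimal play is mixed.
Let Player I play a1 with probability p. Expected payoff against C1: 2p + 1(1−p) = p + 1; against C2: (-1)p + 5(1−p) = −6p + 5.
Setting these equal: p + 1 = −6p + 5 ⇒ 7p = 4 ⇒ p = 4/7, and the value is (1)·(4/7) + 1 = 11/7.
For Player II: with q = P(C1), equating a1's and a2's payoffs gives 3q − 1 = −4q + 5 ⇒ q = 6/7.

6/7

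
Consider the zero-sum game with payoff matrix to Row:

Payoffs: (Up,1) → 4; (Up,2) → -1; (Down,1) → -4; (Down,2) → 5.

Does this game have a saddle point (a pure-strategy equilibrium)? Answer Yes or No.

Row minima: Up → -1, Down → -4; maximin = -1.
Column maxima: 1 → 4, 2 → 5; minimax = 4.
-1 ≠ 4, so no pure-strategy equilibrium exists.

No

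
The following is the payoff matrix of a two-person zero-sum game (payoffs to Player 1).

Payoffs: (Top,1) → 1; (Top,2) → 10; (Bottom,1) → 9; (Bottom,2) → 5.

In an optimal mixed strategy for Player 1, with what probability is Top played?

Row minima: Top → 1, Bottom → 5; maximin = 5.
Column maxima: 1 → 9, 2 → 10; minimax = 9.
5 ≠ 9, so there is no saddle point; optimal play is mixed.
Let Player 1 play Top with probability p. Expected payoff against 1: 1p + 9(1−p) = −8p + 9; against 2: 10p + 5(1−p) = 5p + 5.
Setting these equal: −8p + 9 = 5p + 5 ⇒ −13p = -4 ⇒ p = 4/13, and the value is (-8)·(4/13) + 9 = 85/13.
For Player 2: with q = P(1), equating Top's and Bottom's payoffs gives −9q + 10 = 4q + 5 ⇒ q = 5/13.

4/13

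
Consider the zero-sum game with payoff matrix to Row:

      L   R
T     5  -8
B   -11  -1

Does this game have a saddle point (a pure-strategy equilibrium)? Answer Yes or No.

No

Row minima: T → -8, B → -11; maximin = -8.
Column maxima: L → 5, R → -1; minimax = -1.
-8 ≠ -1, so no pure-strategy equilibrium exists.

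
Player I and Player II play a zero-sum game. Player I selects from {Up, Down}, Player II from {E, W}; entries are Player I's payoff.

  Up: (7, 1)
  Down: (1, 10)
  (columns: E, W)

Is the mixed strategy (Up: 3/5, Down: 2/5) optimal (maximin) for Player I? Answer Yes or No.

Yes

Against E this mix gives (3/5)·7 + (2/5)·1 = 23/5.
Against W this mix gives (3/5)·1 + (2/5)·10 = 23/5.
All of Player II's active replies (E, W) yield 23/5, and no column does worse for Player I. The mix makes Player II indifferent and guarantees 23/5, so it is optimal.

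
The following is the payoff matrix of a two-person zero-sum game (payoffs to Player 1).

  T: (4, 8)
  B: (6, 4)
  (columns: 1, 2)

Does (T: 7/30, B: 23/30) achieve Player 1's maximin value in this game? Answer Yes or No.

No

Against 1 this mix gives (7/30)·4 + (23/30)·6 = 83/15.
Against 2 this mix gives (7/30)·8 + (23/30)·4 = 74/15.
Player 2 will play 2, holding Player 1 to 74/15. Shifting weight toward the row that does better against 2 would raise this floor (the equalizing mix achieves 16/3 against both 2 and 1), so the proposed strategy is not optimal.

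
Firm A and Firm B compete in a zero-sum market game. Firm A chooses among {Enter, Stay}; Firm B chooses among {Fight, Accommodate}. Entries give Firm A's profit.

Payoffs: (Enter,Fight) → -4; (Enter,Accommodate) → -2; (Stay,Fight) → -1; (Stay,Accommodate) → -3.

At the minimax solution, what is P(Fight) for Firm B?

Row minima: Enter → -4, Stay → -3; maximin = -3.
Column maxima: Fight → -1, Accommodate → -2; minimax = -2.
-3 ≠ -2, so there is no saddle point; optimal play is mixed.
Let Firm A play Enter with probability p. Expected payoff against Fight: (-4)p + (-1)(1−p) = −3p − 1; against Accommodate: (-2)p + (-3)(1−p) = p − 3.
Setting these equal: −3p − 1 = p − 3 ⇒ −4p = -2 ⇒ p = 1/2, and the value is (-3)·(1/2) − 1 = -5/2.
For Firm B: with q = P(Fight), equating Enter's and Stay's payoffs gives −2q − 2 = 2q − 3 ⇒ q = 1/4.

1/4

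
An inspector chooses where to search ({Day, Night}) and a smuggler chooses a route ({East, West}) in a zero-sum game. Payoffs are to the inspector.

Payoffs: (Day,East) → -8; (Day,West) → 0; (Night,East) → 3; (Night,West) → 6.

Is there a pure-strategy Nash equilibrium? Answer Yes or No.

Row minima: Day → -8, Night → 3; maximin = 3.
Column maxima: East → 3, West → 6; minimax = 3.
maximin = minimax = 3, so a saddle point exists.

Yes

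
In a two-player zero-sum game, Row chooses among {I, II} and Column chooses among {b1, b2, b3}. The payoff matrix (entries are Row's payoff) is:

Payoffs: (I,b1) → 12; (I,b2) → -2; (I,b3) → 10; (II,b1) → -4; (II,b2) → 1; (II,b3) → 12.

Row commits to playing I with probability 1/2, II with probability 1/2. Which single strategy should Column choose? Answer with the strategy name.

If Column plays b1, Row's expected payoff is (1/2)·12 + (1/2)·(-4) = 4.
If Column plays b2, Row's expected payoff is (1/2)·(-2) + (1/2)·1 = -1/2.
If Column plays b3, Row's expected payoff is (1/2)·10 + (1/2)·12 = 11.
Column minimizes Row's payoff; the smallest is -1/2, so the best response is b2.

b2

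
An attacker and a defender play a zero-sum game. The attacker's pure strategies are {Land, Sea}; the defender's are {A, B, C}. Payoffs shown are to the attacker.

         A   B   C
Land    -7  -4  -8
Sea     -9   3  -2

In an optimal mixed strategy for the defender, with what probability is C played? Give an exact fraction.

Row minima: Land → -8, Sea → -9; maximin = -8.
Column maxima: A → -7, B → 3, C → -2; minimax = -7.
-8 ≠ -7, so there is no saddle point; optimal play is mixed.
B is strictly dominated by A (it gives the attacker strictly more in every row), so the defender never plays it.
On the remaining 2×2 (Land, Sea vs A, C):
Let the attacker play Land with probability p. Expected payoff against A: (-7)p + (-9)(1−p) = 2p − 9; against C: (-8)p + (-2)(1−p) = −6p − 2.
Setting these equal: 2p − 9 = −6p − 2 ⇒ 8p = 7 ⇒ p = 7/8, and the value is (2)·(7/8) − 9 = -29/4.
For the defender: with q = P(A), equating Land's and Sea's payoffs gives q − 8 = −7q − 2 ⇒ q = 3/4.

1/4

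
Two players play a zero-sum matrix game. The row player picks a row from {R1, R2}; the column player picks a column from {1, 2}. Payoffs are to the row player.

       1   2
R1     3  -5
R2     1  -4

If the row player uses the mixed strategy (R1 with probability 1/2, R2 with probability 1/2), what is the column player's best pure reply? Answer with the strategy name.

If the column player plays 1, the row player's expected payoff is (1/2)·3 + (1/2)·1 = 2.
If the column player plays 2, the row player's expected payoff is (1/2)·(-5) + (1/2)·(-4) = -9/2.
The column player minimizes the row player's payoff; the smallest is -9/2, so the best response is 2.

2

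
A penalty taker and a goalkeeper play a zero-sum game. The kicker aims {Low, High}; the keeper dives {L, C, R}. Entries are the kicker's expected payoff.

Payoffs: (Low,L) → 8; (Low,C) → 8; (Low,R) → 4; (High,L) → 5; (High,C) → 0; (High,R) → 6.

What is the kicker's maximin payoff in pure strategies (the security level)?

Row minima: Low → 4, High → 0.
The best of these is 4.

4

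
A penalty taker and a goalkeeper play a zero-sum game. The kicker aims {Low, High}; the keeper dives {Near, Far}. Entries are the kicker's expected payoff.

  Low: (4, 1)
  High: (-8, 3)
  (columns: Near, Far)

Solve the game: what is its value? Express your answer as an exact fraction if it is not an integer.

10/7

Row minima: Low → 1, High → -8; maximin = 1.
Column maxima: Near → 4, Far → 3; minimax = 3.
1 ≠ 3, so there is no saddle point; optimal play is mixed.
Let the kicker play Low with probability p. Expected payoff against Near: 4p + (-8)(1−p) = 12p − 8; against Far: 1p + 3(1−p) = −2p + 3.
Setting these equal: 12p − 8 = −2p + 3 ⇒ 14p = 11 ⇒ p = 11/14, and the value is (12)·(11/14) − 8 = 10/7.
For the keeper: with q = P(Near), equating Low's and High's payoffs gives 3q + 1 = −11q + 3 ⇒ q = 1/7.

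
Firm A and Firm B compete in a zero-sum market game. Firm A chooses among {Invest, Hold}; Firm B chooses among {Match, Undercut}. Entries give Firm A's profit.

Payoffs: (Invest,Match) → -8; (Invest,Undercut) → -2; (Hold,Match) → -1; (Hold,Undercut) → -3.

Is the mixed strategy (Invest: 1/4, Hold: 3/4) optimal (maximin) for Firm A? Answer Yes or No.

Yes

Against Match this mix gives (1/4)·(-8) + (3/4)·(-1) = -11/4.
Against Undercut this mix gives (1/4)·(-2) + (3/4)·(-3) = -11/4.
All of Firm B's active replies (Match, Undercut) yield -11/4, and no column does worse for Firm A. The mix makes Firm B indifferent and guarantees -11/4, so it is optimal.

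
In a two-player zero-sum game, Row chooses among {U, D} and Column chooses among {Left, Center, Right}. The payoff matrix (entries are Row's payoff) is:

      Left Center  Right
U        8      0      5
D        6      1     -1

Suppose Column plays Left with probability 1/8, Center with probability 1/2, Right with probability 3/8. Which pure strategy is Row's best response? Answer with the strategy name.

U

Expected payoff of U: (1/8)·8 + (1/2)·0 + (3/8)·5 = 23/8.
Expected payoff of D: (1/8)·6 + (1/2)·1 + (3/8)·(-1) = 7/8.
The largest is 23/8, so Row's best response is U.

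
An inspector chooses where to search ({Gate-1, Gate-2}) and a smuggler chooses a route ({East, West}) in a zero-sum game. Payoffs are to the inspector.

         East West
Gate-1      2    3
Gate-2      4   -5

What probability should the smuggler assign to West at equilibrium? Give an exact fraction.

Row minima: Gate-1 → 2, Gate-2 → -5; maximin = 2.
Column maxima: East → 4, West → 3; minimax = 3.
2 ≠ 3, so there is no saddle point; optimal play is mixed.
Let the inspector play Gate-1 with probability p. Expected payoff against East: 2p + 4(1−p) = −2p + 4; against West: 3p + (-5)(1−p) = 8p − 5.
Setting these equal: −2p + 4 = 8p − 5 ⇒ −10p = -9 ⇒ p = 9/10, and the value is (-2)·(9/10) + 4 = 11/5.
For the smuggler: with q = P(East), equating Gate-1's and Gate-2's payoffs gives −q + 3 = 9q − 5 ⇒ q = 4/5.

1/5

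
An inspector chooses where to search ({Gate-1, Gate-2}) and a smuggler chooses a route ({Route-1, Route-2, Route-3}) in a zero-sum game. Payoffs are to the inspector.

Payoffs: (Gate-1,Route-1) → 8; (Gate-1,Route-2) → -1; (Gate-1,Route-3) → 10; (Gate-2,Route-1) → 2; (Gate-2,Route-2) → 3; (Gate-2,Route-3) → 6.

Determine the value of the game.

13/5

Row minima: Gate-1 → -1, Gate-2 → 2; maximin = 2.
Column maxima: Route-1 → 8, Route-2 → 3, Route-3 → 10; minimax = 3.
2 ≠ 3, so there is no saddle point; optimal play is mixed.
Route-3 is strictly dominated by Route-1 (it gives the inspector strictly more in every row), so the smuggler never plays it.
On the remaining 2×2 (Gate-1, Gate-2 vs Route-1, Route-2):
Let the inspector play Gate-1 with probability p. Expected payoff against Route-1: 8p + 2(1−p) = 6p + 2; against Route-2: (-1)p + 3(1−p) = −4p + 3.
Setting these equal: 6p + 2 = −4p + 3 ⇒ 10p = 1 ⇒ p = 1/10, and the value is (6)·(1/10) + 2 = 13/5.
For the smuggler: with q = P(Route-1), equating Gate-1's and Gate-2's payoffs gives 9q − 1 = −q + 3 ⇒ q = 2/5.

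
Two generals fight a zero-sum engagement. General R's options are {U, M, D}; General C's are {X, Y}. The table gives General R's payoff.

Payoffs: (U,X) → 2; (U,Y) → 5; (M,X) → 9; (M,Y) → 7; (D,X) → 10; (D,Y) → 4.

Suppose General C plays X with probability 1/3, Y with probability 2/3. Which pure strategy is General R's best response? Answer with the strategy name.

Expected payoff of U: (1/3)·2 + (2/3)·5 = 4.
Expected payoff of M: (1/3)·9 + (2/3)·7 = 23/3.
Expected payoff of D: (1/3)·10 + (2/3)·4 = 6.
The largest is 23/3, so General R's best response is M.

M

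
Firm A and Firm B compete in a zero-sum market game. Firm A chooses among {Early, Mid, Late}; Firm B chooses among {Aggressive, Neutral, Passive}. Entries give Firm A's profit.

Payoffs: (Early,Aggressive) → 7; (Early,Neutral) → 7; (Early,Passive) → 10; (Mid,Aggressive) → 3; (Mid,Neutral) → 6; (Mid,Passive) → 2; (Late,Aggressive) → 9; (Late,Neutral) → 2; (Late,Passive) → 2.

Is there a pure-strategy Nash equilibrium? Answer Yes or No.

Yes

Row minima: Early → 7, Mid → 2, Late → 2; maximin = 7.
Column maxima: Aggressive → 9, Neutral → 7, Passive → 10; minimax = 7.
maximin = minimax = 7, so a saddle point exists.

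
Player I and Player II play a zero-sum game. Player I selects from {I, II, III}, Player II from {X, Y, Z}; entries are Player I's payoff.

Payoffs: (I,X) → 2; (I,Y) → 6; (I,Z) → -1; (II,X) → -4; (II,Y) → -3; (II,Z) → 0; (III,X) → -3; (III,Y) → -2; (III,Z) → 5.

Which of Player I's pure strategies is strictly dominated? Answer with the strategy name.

III gives a strictly higher payoff than II against every column: -3 > -4, -2 > -3, 5 > 0.
So II is strictly dominated and Player I never plays it.

II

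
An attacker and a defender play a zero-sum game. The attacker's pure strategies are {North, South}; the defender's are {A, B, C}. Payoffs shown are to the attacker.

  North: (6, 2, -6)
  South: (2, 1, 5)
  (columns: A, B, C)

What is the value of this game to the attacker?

4/3

Row minima: North → -6, South → 1; maximin = 1.
Column maxima: A → 6, B → 2, C → 5; minimax = 2.
1 ≠ 2, so there is no saddle point; optimal play is mixed.
A is strictly dominated by B (it gives the attacker strictly more in every row), so the defender never plays it.
On the remaining 2×2 (North, South vs B, C):
Let the attacker play North with probability p. Expected payoff against B: 2p + 1(1−p) = p + 1; against C: (-6)p + 5(1−p) = −11p + 5.
Setting these equal: p + 1 = −11p + 5 ⇒ 12p = 4 ⇒ p = 1/3, and the value is (1)·(1/3) + 1 = 4/3.
For the defender: with q = P(B), equating North's and South's payoffs gives 8q − 6 = −4q + 5 ⇒ q = 11/12.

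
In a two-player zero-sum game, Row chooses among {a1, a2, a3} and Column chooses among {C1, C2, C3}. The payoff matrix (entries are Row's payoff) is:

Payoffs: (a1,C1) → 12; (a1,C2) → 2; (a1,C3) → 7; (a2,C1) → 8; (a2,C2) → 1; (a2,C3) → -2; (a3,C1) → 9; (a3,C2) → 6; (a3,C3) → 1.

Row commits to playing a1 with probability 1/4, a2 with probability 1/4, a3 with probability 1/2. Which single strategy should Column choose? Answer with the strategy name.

If Column plays C1, Row's expected payoff is (1/4)·12 + (1/4)·8 + (1/2)·9 = 19/2.
If Column plays C2, Row's expected payoff is (1/4)·2 + (1/4)·1 + (1/2)·6 = 15/4.
If Column plays C3, Row's expected payoff is (1/4)·7 + (1/4)·(-2) + (1/2)·1 = 7/4.
Column minimizes Row's payoff; the smallest is 7/4, so the best response is C3.

C3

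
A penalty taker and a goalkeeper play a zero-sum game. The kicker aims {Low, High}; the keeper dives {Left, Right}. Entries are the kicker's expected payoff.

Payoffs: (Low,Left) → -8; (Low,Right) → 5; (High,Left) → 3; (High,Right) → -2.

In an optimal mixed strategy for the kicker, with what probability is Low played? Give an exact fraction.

Row minima: Low → -8, High → -2; maximin = -2.
Column maxima: Left → 3, Right → 5; minimax = 3.
-2 ≠ 3, so there is no saddle point; optimal play is mixed.
Let the kicker play Low with probability p. Expected payoff against Left: (-8)p + 3(1−p) = −11p + 3; against Right: 5p + (-2)(1−p) = 7p − 2.
Setting these equal: −11p + 3 = 7p − 2 ⇒ −18p = -5 ⇒ p = 5/18, and the value is (-11)·(5/18) + 3 = -1/18.
For the keeper: with q = P(Left), equating Low's and High's payoffs gives −13q + 5 = 5q − 2 ⇒ q = 7/18.

5/18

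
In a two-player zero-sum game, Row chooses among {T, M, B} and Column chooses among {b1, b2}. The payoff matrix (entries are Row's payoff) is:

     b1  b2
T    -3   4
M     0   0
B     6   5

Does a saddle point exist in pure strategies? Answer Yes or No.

Row minima: T → -3, M → 0, B → 5; maximin = 5.
Column maxima: b1 → 6, b2 → 5; minimax = 5.
maximin = minimax = 5, so a saddle point exists.

Yes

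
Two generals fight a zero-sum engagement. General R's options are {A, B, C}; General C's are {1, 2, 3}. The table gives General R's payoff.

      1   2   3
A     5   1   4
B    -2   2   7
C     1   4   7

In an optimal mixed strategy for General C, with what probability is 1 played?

3/7

Row minima: A → 1, B → -2, C → 1; maximin = 1.
Column maxima: 1 → 5, 2 → 4, 3 → 7; minimax = 4.
1 ≠ 4, so there is no saddle point; optimal play is mixed.
3 is strictly dominated by 2 (it gives General R strictly more in every row), so General C never plays it.
With 3 eliminated, B is strictly dominated by C (C gives General R strictly more in every remaining column), so General R never plays it.
On the remaining 2×2 (A, C vs 1, 2):
Let General R play A with probability p. Expected payoff against 1: 5p + 1(1−p) = 4p + 1; against 2: 1p + 4(1−p) = −3p + 4.
Setting these equal: 4p + 1 = −3p + 4 ⇒ 7p = 3 ⇒ p = 3/7, and the value is (4)·(3/7) + 1 = 19/7.
For General C: with q = P(1), equating A's and C's payoffs gives 4q + 1 = −3q + 4 ⇒ q = 3/7.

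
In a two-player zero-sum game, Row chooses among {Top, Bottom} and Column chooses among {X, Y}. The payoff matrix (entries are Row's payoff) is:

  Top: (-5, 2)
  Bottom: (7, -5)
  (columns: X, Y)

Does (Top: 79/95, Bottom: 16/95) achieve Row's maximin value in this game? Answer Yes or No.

No

Against X this mix gives (79/95)·(-5) + (16/95)·7 = -283/95.
Against Y this mix gives (79/95)·2 + (16/95)·(-5) = 78/95.
Column will play X, holding Row to -283/95. Shifting weight toward the row that does better against X would raise this floor (the equalizing mix achieves -11/19 against both X and Y), so the proposed strategy is not optimal.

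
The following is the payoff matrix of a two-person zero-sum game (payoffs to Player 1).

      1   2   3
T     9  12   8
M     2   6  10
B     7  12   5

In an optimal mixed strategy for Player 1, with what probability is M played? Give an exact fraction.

1/9

Row minima: T → 8, M → 2, B → 5; maximin = 8.
Column maxima: 1 → 9, 2 → 12, 3 → 10; minimax = 9.
8 ≠ 9, so there is no saddle point; optimal play is mixed.
2 is strictly dominated by 1 (it gives Player 1 strictly more in every row), so Player 2 never plays it.
With 2 eliminated, B is strictly dominated by T (T gives Player 1 strictly more in every remaining column), so Player 1 never plays it.
On the remaining 2×2 (T, M vs 1, 3):
Let Player 1 play T with probability p. Expected payoff against 1: 9p + 2(1−p) = 7p + 2; against 3: 8p + 10(1−p) = −2p + 10.
Setting these equal: 7p + 2 = −2p + 10 ⇒ 9p = 8 ⇒ p = 8/9, and the value is (7)·(8/9) + 2 = 74/9.
For Player 2: with q = P(1), equating T's and M's payoffs gives q + 8 = −8q + 10 ⇒ q = 2/9.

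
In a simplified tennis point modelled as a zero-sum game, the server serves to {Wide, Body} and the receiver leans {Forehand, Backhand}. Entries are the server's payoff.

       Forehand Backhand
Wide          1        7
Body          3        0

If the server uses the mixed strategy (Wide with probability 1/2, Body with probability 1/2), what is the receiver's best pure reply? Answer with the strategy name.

Forehand

If the receiver plays Forehand, the server's expected payoff is (1/2)·1 + (1/2)·3 = 2.
If the receiver plays Backhand, the server's expected payoff is (1/2)·7 + (1/2)·0 = 7/2.
The receiver minimizes the server's payoff; the smallest is 2, so the best response is Forehand.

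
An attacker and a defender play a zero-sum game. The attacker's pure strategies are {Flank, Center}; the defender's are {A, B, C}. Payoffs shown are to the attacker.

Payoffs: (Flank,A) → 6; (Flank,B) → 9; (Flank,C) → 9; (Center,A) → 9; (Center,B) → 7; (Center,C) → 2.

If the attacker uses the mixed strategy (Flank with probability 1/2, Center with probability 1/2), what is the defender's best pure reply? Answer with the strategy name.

If the defender plays A, the attacker's expected payoff is (1/2)·6 + (1/2)·9 = 15/2.
If the defender plays B, the attacker's expected payoff is (1/2)·9 + (1/2)·7 = 8.
If the defender plays C, the attacker's expected payoff is (1/2)·9 + (1/2)·2 = 11/2.
The defender minimizes the attacker's payoff; the smallest is 11/2, so the best response is C.

C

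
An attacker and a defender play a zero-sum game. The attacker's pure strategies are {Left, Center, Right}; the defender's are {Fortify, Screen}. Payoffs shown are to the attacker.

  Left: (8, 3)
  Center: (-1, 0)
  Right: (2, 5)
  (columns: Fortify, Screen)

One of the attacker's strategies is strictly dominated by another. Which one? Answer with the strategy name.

Left gives a strictly higher payoff than Center against every column: 8 > -1, 3 > 0.
So Center is strictly dominated and the attacker never plays it.

Center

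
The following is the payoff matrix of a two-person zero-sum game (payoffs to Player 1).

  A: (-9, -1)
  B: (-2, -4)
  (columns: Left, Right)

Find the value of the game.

Row minima: A → -9, B → -4; maximin = -4.
Column maxima: Left → -2, Right → -1; minimax = -2.
-4 ≠ -2, so there is no saddle point; optimal play is mixed.
Let Player 1 play A with probability p. Expected payoff against Left: (-9)p + (-2)(1−p) = −7p − 2; against Right: (-1)p + (-4)(1−p) = 3p − 4.
Setting these equal: −7p − 2 = 3p − 4 ⇒ −10p = -2 ⇒ p = 1/5, and the value is (-7)·(1/5) − 2 = -17/5.
For Player 2: with q = P(Left), equating A's and B's payoffs gives −8q − 1 = 2q − 4 ⇒ q = 3/10.

-17/5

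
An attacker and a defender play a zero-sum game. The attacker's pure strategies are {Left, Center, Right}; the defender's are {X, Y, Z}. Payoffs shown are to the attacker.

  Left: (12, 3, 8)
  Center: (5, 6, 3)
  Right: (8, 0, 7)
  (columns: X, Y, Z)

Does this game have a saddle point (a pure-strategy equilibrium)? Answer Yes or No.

Row minima: Left → 3, Center → 3, Right → 0; maximin = 3.
Column maxima: X → 12, Y → 6, Z → 8; minimax = 6.
3 ≠ 6, so no pure-strategy equilibrium exists.

No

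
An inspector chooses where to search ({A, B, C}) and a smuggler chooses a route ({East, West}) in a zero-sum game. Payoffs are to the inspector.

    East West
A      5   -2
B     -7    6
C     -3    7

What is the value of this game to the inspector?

Row minima: A → -2, B → -7, C → -3; maximin = -2.
Column maxima: East → 5, West → 7; minimax = 5.
-2 ≠ 5, so there is no saddle point; optimal play is mixed.
B is strictly dominated by C, so the inspector never plays it.
On the remaining 2×2 (A, C vs East, West):
Let the inspector play A with probability p. Expected payoff against East: 5p + (-3)(1−p) = 8p − 3; against West: (-2)p + 7(1−p) = −9p + 7.
Setting these equal: 8p − 3 = −9p + 7 ⇒ 17p = 10 ⇒ p = 10/17, and the value is (8)·(10/17) − 3 = 29/17.
For the smuggler: with q = P(East), equating A's and C's payoffs gives 7q − 2 = −10q + 7 ⇒ q = 9/17.

29/17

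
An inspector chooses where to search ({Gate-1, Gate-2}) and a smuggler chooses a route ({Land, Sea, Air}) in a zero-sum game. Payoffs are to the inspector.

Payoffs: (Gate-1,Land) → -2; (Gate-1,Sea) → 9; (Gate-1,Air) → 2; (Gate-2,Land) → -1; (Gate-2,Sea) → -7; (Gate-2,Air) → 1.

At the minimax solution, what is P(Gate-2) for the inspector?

11/17

Row minima: Gate-1 → -2, Gate-2 → -7; maximin = -2.
Column maxima: Land → -1, Sea → 9, Air → 2; minimax = -1.
-2 ≠ -1, so there is no saddle point; optimal play is mixed.
Air is strictly dominated by Land (it gives the inspector strictly more in every row), so the smuggler never plays it.
On the remaining 2×2 (Gate-1, Gate-2 vs Land, Sea):
Let the inspector play Gate-1 with probability p. Expected payoff against Land: (-2)p + (-1)(1−p) = −p − 1; against Sea: 9p + (-7)(1−p) = 16p − 7.
Setting these equal: −p − 1 = 16p − 7 ⇒ −17p = -6 ⇒ p = 6/17, and the value is (-1)·(6/17) − 1 = -23/17.
For the smuggler: with q = P(Land), equating Gate-1's and Gate-2's payoffs gives −11q + 9 = 6q − 7 ⇒ q = 16/17.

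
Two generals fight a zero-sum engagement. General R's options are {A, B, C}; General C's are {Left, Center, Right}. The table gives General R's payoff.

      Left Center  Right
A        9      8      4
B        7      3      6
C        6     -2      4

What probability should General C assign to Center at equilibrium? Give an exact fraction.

2/7

Row minima: A → 4, B → 3, C → -2; maximin = 4.
Column maxima: Left → 9, Center → 8, Right → 6; minimax = 6.
4 ≠ 6, so there is no saddle point; optimal play is mixed.
C is strictly dominated by B, so General R never plays it.
Left is strictly dominated by Center (it gives General R strictly more in every row), so General C never plays it.
On the remaining 2×2 (A, B vs Center, Right):
Let General R play A with probability p. Expected payoff against Center: 8p + 3(1−p) = 5p + 3; against Right: 4p + 6(1−p) = −2p + 6.
Setting these equal: 5p + 3 = −2p + 6 ⇒ 7p = 3 ⇒ p = 3/7, and the value is (5)·(3/7) + 3 = 36/7.
For General C: with q = P(Center), equating A's and B's payoffs gives 4q + 4 = −3q + 6 ⇒ q = 2/7.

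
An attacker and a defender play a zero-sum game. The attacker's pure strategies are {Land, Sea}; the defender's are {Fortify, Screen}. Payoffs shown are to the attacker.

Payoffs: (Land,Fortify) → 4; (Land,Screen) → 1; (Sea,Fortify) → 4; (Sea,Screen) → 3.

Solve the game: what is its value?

Row minima: Land → 1, Sea → 3; maximin = 3.
Column maxima: Fortify → 4, Screen → 3; minimax = 3.
Since maximin = minimax = 3, there is a saddle point and the value is 3.

3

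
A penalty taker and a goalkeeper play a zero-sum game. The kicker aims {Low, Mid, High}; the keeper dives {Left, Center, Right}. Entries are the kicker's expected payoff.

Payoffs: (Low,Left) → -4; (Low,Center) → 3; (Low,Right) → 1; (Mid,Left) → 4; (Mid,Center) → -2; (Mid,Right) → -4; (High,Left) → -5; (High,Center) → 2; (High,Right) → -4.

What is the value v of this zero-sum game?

Row minima: Low → -4, Mid → -4, High → -5; maximin = -4.
Column maxima: Left → 4, Center → 3, Right → 1; minimax = 1.
-4 ≠ 1, so there is no saddle point; optimal play is mixed.
High is strictly dominated by Low, so the kicker never plays it.
Center is strictly dominated by Right (it gives the kicker strictly more in every row), so the keeper never plays it.
On the remaining 2×2 (Low, Mid vs Left, Right):
Let the kicker play Low with probability p. Expected payoff against Left: (-4)p + 4(1−p) = −8p + 4; against Right: 1p + (-4)(1−p) = 5p − 4.
Setting these equal: −8p + 4 = 5p − 4 ⇒ −13p = -8 ⇒ p = 8/13, and the value is (-8)·(8/13) + 4 = -12/13.
For the keeper: with q = P(Left), equating Low's and Mid's payoffs gives −5q + 1 = 8q − 4 ⇒ q = 5/13.

-12/13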